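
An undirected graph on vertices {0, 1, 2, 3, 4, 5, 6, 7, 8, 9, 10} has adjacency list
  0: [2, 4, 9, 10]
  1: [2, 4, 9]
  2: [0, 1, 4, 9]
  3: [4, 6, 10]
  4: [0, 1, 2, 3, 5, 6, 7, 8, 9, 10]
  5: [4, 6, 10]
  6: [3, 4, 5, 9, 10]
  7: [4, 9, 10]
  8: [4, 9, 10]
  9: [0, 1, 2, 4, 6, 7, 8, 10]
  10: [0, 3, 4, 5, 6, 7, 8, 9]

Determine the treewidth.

3

A width-3 tree decomposition is:
Bags: B1 = {0, 4, 9, 10}  B2 = {4, 8, 9, 10}  B3 = {0, 2, 4, 9}  B4 = {4, 6, 9, 10}  B5 = {4, 7, 9, 10}  B6 = {4, 5, 6, 10}  B7 = {1, 2, 4, 9}  B8 = {3, 4, 6, 10}
Tree: B1–B2, B1–B3, B2–B4, B4–B5, B4–B6, B3–B7, B4–B8
The largest bag has 4 vertices, giving width 3; this decomposition certifies tw(G) ≤ 3. Conversely, {1, 2, 4, 9} is a clique of size 4, and the vertices of any clique must share a bag in every tree decomposition; so some bag has ≥ 4 vertices and tw(G) ≥ 3. Combining the bounds, tw(G) = 3.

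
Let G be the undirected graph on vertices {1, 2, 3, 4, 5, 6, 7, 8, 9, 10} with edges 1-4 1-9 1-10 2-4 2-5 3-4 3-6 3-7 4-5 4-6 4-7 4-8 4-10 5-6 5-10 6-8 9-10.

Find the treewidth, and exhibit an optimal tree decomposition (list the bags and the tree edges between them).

Each bag holds 3 vertices, so the decomposition has width 2, which upper-bounds the treewidth. For the lower bound, the 3 vertices {1, 9, 10} are pairwise adjacent, and any tree decomposition puts a clique entirely inside one bag — forcing width ≥ 2. Combining the bounds, tw(G) = 2.

Treewidth 2.
One optimal decomposition is:
Bags: B1 = {3, 4, 6}  B2 = {4, 5, 6}  B3 = {3, 4, 7}  B4 = {2, 4, 5}  B5 = {4, 5, 10}  B6 = {1, 4, 10}  B7 = {4, 6, 8}  B8 = {1, 9, 10}
Tree: B1–B2, B1–B3, B2–B4, B2–B5, B5–B6, B2–B7, B6–B8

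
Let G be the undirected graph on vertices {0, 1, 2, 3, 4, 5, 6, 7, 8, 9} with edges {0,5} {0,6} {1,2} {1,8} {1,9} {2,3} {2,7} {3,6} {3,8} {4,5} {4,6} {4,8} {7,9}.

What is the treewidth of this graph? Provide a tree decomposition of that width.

Treewidth 2.
Bags: B1 = {1, 7, 9}  B2 = {1, 2, 7}  B3 = {1, 2, 8}  B4 = {2, 3, 8}  B5 = {3, 4, 8}  B6 = {3, 4, 6}  B7 = {4, 5, 6}  B8 = {0, 5, 6}
Tree: B1–B2, B2–B3, B3–B4, B4–B5, B5–B6, B6–B7, B7–B8

Every bag has size at most 3, so the width is 3 − 1 = 2 and tw(G) ≤ 2. For the lower bound, G contains the cycle 9–7–2–1–9, so G is not a forest; only forests have treewidth ≤ 1, hence tw(G) ≥ 2. Therefore the treewidth is 2.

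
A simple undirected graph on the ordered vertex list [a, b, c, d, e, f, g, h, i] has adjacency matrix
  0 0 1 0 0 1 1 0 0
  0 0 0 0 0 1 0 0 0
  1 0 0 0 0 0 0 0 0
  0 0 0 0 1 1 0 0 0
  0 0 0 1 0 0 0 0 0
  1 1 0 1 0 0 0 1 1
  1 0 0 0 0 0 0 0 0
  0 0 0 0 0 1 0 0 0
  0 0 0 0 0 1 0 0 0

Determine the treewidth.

1

A width-1 tree decomposition is:
Bags: B1 = {b, f}  B2 = {d, f}  B3 = {d, e}  B4 = {f, i}  B5 = {a, f}  B6 = {a, c}  B7 = {a, g}  B8 = {f, h}
Tree: B1–B2, B2–B3, B2–B4, B4–B5, B5–B6, B6–B7, B1–B8
Every bag has size at most 2, so the width is 2 − 1 = 1 and tw(G) ≤ 1. Since G has at least one edge (e.g. b–f), it is not an edgeless graph, so tw(G) ≥ 1. The upper and lower bounds meet at 1, so that is the treewidth.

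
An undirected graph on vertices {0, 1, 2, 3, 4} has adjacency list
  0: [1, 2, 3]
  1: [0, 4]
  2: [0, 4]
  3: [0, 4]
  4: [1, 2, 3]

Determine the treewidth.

A width-2 tree decomposition is:
Bags: B1 = {0, 3, 4}  B2 = {0, 2, 4}  B3 = {0, 1, 4}
Tree: B1–B2, B2–B3
The largest bag has 3 vertices, giving width 2; this decomposition certifies tw(G) ≤ 2. For the lower bound, G contains the cycle 3–0–2–4–3, so G is not a forest; only forests have treewidth ≤ 1, hence tw(G) ≥ 2. The upper and lower bounds meet at 2, so that is the treewidth.

2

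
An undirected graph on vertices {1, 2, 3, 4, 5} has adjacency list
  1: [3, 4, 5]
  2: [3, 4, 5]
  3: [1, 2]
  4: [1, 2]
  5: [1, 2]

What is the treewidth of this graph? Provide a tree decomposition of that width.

Each bag holds 3 vertices, so the decomposition has width 2, which upper-bounds the treewidth. Since 2–3–1–5–2 is a cycle in G, G is not acyclic. Forests are exactly the graphs of treewidth ≤ 1, so tw(G) ≥ 2. Hence tw(G) = 2 exactly.

Treewidth 2.
One such decomposition:
Bags: B1 = {1, 2, 3}  B2 = {1, 2, 5}  B3 = {1, 2, 4}
Tree: B1–B2, B2–B3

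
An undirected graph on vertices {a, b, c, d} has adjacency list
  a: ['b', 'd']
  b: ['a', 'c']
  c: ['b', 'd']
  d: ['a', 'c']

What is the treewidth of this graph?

2

A width-2 tree decomposition is:
Bags: B1 = {a, c, d}  B2 = {a, b, c}
Tree: B1–B2
Each bag holds 3 vertices, so the decomposition has width 2, which upper-bounds the treewidth. For the lower bound, G contains the cycle a–d–c–b–a, so G is not a forest; only forests have treewidth ≤ 1, hence tw(G) ≥ 2. Therefore the treewidth is 2.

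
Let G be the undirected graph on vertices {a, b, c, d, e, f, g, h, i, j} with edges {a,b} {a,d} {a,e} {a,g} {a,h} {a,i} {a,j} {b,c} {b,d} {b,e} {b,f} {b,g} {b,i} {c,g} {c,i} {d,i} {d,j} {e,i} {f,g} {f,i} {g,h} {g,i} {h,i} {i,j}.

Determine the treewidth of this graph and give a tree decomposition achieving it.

The largest bag has 4 vertices, giving width 3; this decomposition certifies tw(G) ≤ 3. Conversely, {a, d, i, j} is a clique of size 4, and the vertices of any clique must share a bag in every tree decomposition; so some bag has ≥ 4 vertices and tw(G) ≥ 3. Combining the bounds, tw(G) = 3.

Treewidth 3.
Bags: B1 = {a, b, d, i}  B2 = {a, b, e, i}  B3 = {a, b, g, i}  B4 = {b, c, g, i}  B5 = {a, g, h, i}  B6 = {a, d, i, j}  B7 = {b, f, g, i}
Tree: B1–B2, B1–B3, B3–B4, B3–B5, B1–B6, B4–B7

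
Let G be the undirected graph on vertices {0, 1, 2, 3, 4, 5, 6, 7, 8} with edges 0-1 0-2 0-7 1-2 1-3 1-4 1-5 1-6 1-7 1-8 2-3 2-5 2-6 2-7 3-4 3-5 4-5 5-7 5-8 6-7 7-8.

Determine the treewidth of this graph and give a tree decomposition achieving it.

Treewidth 3.
One optimal decomposition is:
Bags: B1 = {0, 1, 2, 7}  B2 = {1, 2, 5, 7}  B3 = {1, 2, 3, 5}  B4 = {1, 2, 6, 7}  B5 = {1, 5, 7, 8}  B6 = {1, 3, 4, 5}
Tree: B1–B2, B2–B3, B1–B4, B2–B5, B3–B6

The largest bag has 4 vertices, giving width 3; this decomposition certifies tw(G) ≤ 3. For the lower bound, the 4 vertices {1, 5, 7, 8} are pairwise adjacent, and any tree decomposition puts a clique entirely inside one bag — forcing width ≥ 3. Combining the bounds, tw(G) = 3.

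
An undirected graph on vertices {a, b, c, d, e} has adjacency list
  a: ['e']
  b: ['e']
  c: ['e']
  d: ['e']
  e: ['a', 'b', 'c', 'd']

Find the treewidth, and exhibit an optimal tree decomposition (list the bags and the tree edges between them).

Treewidth 1.
One optimal decomposition is:
Bags: B1 = {c, e}  B2 = {d, e}  B3 = {b, e}  B4 = {a, e}
Tree: B1–B2, B2–B3, B1–B4

The largest bag has 2 vertices, giving width 1; this decomposition certifies tw(G) ≤ 1. Any graph with an edge has treewidth ≥ 1, and G has the edge e–c. The upper and lower bounds meet at 1, so that is the treewidth.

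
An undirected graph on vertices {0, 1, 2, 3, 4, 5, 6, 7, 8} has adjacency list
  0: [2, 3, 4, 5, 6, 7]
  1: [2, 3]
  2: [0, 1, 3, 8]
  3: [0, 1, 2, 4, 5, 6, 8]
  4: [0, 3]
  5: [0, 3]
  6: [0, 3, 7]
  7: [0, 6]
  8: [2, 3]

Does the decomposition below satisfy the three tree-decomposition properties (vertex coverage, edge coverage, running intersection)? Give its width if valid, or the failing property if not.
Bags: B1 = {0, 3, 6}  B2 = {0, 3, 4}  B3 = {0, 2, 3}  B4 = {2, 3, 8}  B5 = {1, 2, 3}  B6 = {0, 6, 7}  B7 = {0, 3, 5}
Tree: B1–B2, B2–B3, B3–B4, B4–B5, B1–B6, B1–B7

Yes; width 2.

Every vertex of G appears in some bag (union = {0, 1, 2, 3, 4, 5, 6, 7, 8}); every edge is covered by a bag; and for each vertex v the set of bags containing v is connected in the bag tree. The decomposition is therefore valid. The largest bag has 3 vertices, so the width is 2.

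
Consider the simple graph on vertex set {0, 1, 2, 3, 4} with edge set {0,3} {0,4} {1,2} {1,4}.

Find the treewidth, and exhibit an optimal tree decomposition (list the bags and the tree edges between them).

Treewidth 1.
One such decomposition:
Bags: B1 = {0, 3}  B2 = {0, 4}  B3 = {1, 4}  B4 = {1, 2}
Tree: B1–B2, B2–B3, B3–B4

Each bag holds 2 vertices, so the decomposition has width 1, which upper-bounds the treewidth. Any graph with an edge has treewidth ≥ 1, and G has the edge 3–0. The upper and lower bounds meet at 1, so that is the treewidth.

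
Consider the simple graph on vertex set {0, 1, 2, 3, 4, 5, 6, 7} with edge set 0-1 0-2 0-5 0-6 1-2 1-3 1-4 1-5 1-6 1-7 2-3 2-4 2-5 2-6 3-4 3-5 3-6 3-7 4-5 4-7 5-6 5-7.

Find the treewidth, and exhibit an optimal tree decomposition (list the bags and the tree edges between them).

Every bag has size at most 5, so the width is 5 − 1 = 4 and tw(G) ≤ 4. On the other hand G contains the 5-clique {0, 1, 2, 5, 6}. A clique must lie in a single bag of any decomposition, so no decomposition can have width below 4. Hence tw(G) = 4 exactly.

Treewidth 4.
One such decomposition:
Bags: B1 = {1, 2, 3, 4, 5}  B2 = {1, 2, 3, 5, 6}  B3 = {0, 1, 2, 5, 6}  B4 = {1, 3, 4, 5, 7}
Tree: B1–B2, B2–B3, B1–B4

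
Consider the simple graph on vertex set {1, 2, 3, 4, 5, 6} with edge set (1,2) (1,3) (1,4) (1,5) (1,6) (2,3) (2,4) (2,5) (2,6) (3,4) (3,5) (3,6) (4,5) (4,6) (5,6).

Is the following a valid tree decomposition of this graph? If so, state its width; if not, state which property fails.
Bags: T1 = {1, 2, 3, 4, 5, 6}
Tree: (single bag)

Yes; width 5.

Checking the three conditions: (i) the bags cover all of {1, 2, 3, 4, 5, 6}; (ii) for each edge, some bag contains both endpoints; (iii) the bags containing any fixed vertex form a subtree. All hold, so the decomposition is valid with width 6 − 1 = 5.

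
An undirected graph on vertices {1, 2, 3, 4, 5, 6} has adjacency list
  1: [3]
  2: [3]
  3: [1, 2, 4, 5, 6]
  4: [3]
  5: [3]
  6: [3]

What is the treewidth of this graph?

A width-1 tree decomposition is:
Bags: B1 = {3, 5}  B2 = {1, 3}  B3 = {3, 6}  B4 = {2, 3}  B5 = {3, 4}
Tree: B1–B2, B1–B3, B2–B4, B1–B5
Every bag has size at most 2, so the width is 2 − 1 = 1 and tw(G) ≤ 1. Any graph with an edge has treewidth ≥ 1, and G has the edge 5–3. The upper and lower bounds meet at 1, so that is the treewidth.

1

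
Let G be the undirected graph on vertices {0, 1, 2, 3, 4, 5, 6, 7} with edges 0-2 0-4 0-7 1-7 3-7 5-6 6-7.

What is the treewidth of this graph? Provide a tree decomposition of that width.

Treewidth 1.
One such decomposition:
Bags: B1 = {1, 7}  B2 = {0, 7}  B3 = {3, 7}  B4 = {6, 7}  B5 = {5, 6}  B6 = {0, 4}  B7 = {0, 2}
Tree: B1–B2, B1–B3, B3–B4, B4–B5, B2–B6, B6–B7

Each bag holds 2 vertices, so the decomposition has width 1, which upper-bounds the treewidth. G has an edge, so its treewidth is at least 1. Combining the bounds, tw(G) = 1.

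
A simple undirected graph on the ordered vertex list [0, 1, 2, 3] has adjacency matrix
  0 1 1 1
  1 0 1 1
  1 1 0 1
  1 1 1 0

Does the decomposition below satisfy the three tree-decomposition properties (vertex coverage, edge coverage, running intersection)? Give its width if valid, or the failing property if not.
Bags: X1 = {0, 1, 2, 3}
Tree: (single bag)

Yes; width 3.

Every vertex of G appears in some bag (union = {0, 1, 2, 3}); every edge is covered by a bag; and for each vertex v the set of bags containing v is connected in the bag tree. The decomposition is therefore valid. The largest bag has 4 vertices, so the width is 3.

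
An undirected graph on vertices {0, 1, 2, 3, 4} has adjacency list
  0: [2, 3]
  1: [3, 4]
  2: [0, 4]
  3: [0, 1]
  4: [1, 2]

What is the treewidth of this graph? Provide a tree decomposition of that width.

Treewidth 2.
Bags: B1 = {0, 1, 3}  B2 = {0, 1, 4}  B3 = {0, 2, 4}
Tree: B1–B2, B2–B3

The largest bag has 3 vertices, giving width 2; this decomposition certifies tw(G) ≤ 2. Since 0–3–1–4–2–0 is a cycle in G, G is not acyclic. Forests are exactly the graphs of treewidth ≤ 1, so tw(G) ≥ 2. Combining the bounds, tw(G) = 2.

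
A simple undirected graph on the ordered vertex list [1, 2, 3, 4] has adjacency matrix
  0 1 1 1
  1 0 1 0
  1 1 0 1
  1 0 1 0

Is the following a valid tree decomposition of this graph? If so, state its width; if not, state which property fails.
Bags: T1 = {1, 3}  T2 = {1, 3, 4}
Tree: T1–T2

A tree decomposition must satisfy three properties: every vertex lies in some bag; for every edge, both endpoints lie together in some bag; and for every vertex, the bags containing it form a connected subtree. Here vertex 2 appears in no bag, so the decomposition is invalid.

No — vertex 2 appears in no bag.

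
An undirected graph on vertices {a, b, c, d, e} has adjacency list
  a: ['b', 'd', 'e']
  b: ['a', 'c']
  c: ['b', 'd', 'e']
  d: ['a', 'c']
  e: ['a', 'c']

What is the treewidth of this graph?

2

A width-2 tree decomposition is:
Bags: B1 = {a, c, d}  B2 = {a, b, c}  B3 = {a, c, e}
Tree: B1–B2, B2–B3
Each bag holds 3 vertices, so the decomposition has width 2, which upper-bounds the treewidth. The edges a–d–c–b–a form a cycle, so G is not a tree and its treewidth is at least 2. Combining the bounds, tw(G) = 2.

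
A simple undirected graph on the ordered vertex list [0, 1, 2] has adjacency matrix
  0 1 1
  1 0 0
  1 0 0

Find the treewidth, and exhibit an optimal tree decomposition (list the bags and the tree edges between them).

Treewidth 1.
One such decomposition:
Bags: B1 = {0, 2}  B2 = {0, 1}
Tree: B1–B2

The largest bag has 2 vertices, giving width 1; this decomposition certifies tw(G) ≤ 1. Since G has at least one edge (e.g. 0–2), it is not an edgeless graph, so tw(G) ≥ 1. The upper and lower bounds meet at 1, so that is the treewidth.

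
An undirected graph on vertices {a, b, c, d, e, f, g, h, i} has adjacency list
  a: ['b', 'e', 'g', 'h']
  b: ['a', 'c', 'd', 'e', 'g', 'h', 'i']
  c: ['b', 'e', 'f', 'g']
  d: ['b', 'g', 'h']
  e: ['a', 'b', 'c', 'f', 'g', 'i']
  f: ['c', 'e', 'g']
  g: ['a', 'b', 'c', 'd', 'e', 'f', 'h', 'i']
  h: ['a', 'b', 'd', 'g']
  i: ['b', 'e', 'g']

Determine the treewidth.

3

A width-3 tree decomposition is:
Bags: B1 = {a, b, g, h}  B2 = {a, b, e, g}  B3 = {b, d, g, h}  B4 = {b, e, g, i}  B5 = {b, c, e, g}  B6 = {c, e, f, g}
Tree: B1–B2, B1–B3, B2–B4, B4–B5, B5–B6
The largest bag has 4 vertices, giving width 3; this decomposition certifies tw(G) ≤ 3. For the lower bound, the 4 vertices {c, e, f, g} are pairwise adjacent, and any tree decomposition puts a clique entirely inside one bag — forcing width ≥ 3. Therefore the treewidth is 3.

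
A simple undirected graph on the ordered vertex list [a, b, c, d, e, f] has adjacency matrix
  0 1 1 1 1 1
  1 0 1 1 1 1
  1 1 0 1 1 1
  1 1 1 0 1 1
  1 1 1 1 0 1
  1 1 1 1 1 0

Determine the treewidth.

5

A width-5 tree decomposition is:
Bags: B1 = {a, b, c, d, e, f}
Tree: (single bag)
With just one bag of size 6, the width is 6 − 1 = 5, so tw(G) ≤ 5. Conversely, {a, b, c, d, e, f} is a clique of size 6, and the vertices of any clique must share a bag in every tree decomposition; so some bag has ≥ 6 vertices and tw(G) ≥ 5. Combining the bounds, tw(G) = 5.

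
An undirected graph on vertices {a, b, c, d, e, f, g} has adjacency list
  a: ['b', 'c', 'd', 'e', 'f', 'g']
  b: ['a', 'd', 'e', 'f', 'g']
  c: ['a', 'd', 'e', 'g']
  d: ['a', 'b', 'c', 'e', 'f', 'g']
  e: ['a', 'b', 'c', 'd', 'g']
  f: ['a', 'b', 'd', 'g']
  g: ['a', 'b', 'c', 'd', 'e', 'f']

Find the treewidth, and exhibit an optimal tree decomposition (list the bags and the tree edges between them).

Treewidth 4.
One such decomposition:
Bags: B1 = {a, c, d, e, g}  B2 = {a, b, d, e, g}  B3 = {a, b, d, f, g}
Tree: B1–B2, B2–B3

Each bag holds 5 vertices, so the decomposition has width 4, which upper-bounds the treewidth. For the lower bound, the 5 vertices {a, c, d, e, g} are pairwise adjacent, and any tree decomposition puts a clique entirely inside one bag — forcing width ≥ 4. Therefore the treewidth is 4.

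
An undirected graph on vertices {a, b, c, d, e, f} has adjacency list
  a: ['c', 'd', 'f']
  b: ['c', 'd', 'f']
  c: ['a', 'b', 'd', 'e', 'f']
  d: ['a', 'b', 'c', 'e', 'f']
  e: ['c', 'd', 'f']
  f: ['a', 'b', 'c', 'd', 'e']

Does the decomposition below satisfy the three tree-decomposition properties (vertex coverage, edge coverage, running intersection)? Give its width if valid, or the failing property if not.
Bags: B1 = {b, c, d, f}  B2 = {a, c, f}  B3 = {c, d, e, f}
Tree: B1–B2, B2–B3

No — edge (d,a) lies in no bag.

A tree decomposition must satisfy three properties: every vertex lies in some bag; for every edge, both endpoints lie together in some bag; and for every vertex, the bags containing it form a connected subtree. Here edge (d,a) lies in no bag, so the decomposition is invalid.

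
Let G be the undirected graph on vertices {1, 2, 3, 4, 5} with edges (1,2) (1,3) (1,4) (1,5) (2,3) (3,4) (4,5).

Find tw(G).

2

A width-2 tree decomposition is:
Bags: B1 = {1, 2, 3}  B2 = {1, 3, 4}  B3 = {1, 4, 5}
Tree: B1–B2, B2–B3
Every bag has size at most 3, so the width is 3 − 1 = 2 and tw(G) ≤ 2. On the other hand G contains the 3-clique {1, 2, 3}. A clique must lie in a single bag of any decomposition, so no decomposition can have width below 2. The upper and lower bounds meet at 2, so that is the treewidth.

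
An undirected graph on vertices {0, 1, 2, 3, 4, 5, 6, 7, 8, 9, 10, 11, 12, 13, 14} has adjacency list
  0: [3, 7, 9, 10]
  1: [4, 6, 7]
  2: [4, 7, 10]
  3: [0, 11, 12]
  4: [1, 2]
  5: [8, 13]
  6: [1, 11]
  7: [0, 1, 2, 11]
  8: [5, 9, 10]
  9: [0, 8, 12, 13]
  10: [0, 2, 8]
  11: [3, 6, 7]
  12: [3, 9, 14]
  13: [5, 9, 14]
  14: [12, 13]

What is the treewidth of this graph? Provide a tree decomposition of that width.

The largest bag has 4 vertices, giving width 3; this decomposition certifies tw(G) ≤ 3. For the lower bound: the 4 vertex sets {1,4,6}, {2}, {7}, {0,3,10,11} are disjoint, each induces a connected subgraph, and every pair is joined by at least one edge of G. Contracting each set to a single vertex therefore yields K_{4} as a minor, and since treewidth is minor-monotone, tw(G) ≥ tw(K_{4}) = 3. Hence tw(G) = 3 exactly.

Treewidth 3.
Bags: B1 = {1, 2, 4, 6}  B2 = {1, 2, 6, 7}  B3 = {2, 6, 7, 11}  B4 = {2, 7, 10, 11}  B5 = {0, 7, 10, 11}  B6 = {0, 3, 10, 11}  B7 = {0, 3, 8, 10}  B8 = {0, 3, 8, 9}  B9 = {3, 8, 9, 12}  B10 = {5, 8, 9, 12}  B11 = {5, 9, 12, 13}  B12 = {5, 12, 13, 14}
Tree: B1–B2, B2–B3, B3–B4, B4–B5, B5–B6, B6–B7, B7–B8, B8–B9, B9–B10, B10–B11, B11–B12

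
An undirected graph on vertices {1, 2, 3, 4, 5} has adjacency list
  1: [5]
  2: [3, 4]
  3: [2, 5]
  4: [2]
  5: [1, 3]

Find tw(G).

1

A width-1 tree decomposition is:
Bags: B1 = {2, 4}  B2 = {2, 3}  B3 = {3, 5}  B4 = {1, 5}
Tree: B1–B2, B2–B3, B3–B4
Every bag has size at most 2, so the width is 2 − 1 = 1 and tw(G) ≤ 1. G has an edge, so its treewidth is at least 1. Hence tw(G) = 1 exactly.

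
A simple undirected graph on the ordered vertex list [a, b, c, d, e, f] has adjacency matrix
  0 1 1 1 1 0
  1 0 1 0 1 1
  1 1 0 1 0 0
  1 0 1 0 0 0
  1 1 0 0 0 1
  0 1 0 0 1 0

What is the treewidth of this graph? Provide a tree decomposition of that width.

Each bag holds 3 vertices, so the decomposition has width 2, which upper-bounds the treewidth. Conversely, {a, b, e} is a clique of size 3, and the vertices of any clique must share a bag in every tree decomposition; so some bag has ≥ 3 vertices and tw(G) ≥ 2. Therefore the treewidth is 2.

Treewidth 2.
One optimal decomposition is:
Bags: B1 = {b, e, f}  B2 = {a, b, e}  B3 = {a, b, c}  B4 = {a, c, d}
Tree: B1–B2, B2–B3, B3–B4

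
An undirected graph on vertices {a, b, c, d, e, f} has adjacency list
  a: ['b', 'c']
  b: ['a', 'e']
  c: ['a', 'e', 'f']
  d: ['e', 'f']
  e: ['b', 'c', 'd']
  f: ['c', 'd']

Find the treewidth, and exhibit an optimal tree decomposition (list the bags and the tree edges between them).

Treewidth 2.
One optimal decomposition is:
Bags: B1 = {d, e, f}  B2 = {c, e, f}  B3 = {b, c, e}  B4 = {a, b, c}
Tree: B1–B2, B2–B3, B3–B4

Every bag has size at most 3, so the width is 3 − 1 = 2 and tw(G) ≤ 2. For the lower bound, G contains the cycle d–f–c–e–d, so G is not a forest; only forests have treewidth ≤ 1, hence tw(G) ≥ 2. Therefore the treewidth is 2.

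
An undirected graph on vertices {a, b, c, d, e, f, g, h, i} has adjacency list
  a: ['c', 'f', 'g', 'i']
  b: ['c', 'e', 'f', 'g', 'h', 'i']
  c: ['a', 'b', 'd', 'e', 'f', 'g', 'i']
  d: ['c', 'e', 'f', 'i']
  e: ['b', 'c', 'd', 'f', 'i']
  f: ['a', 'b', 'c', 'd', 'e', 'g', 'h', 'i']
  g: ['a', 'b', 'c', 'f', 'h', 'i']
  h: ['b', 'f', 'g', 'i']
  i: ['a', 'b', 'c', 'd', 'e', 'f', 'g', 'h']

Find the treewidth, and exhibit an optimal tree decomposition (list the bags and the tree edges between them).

Treewidth 4.
One optimal decomposition is:
Bags: B1 = {b, f, g, h, i}  B2 = {b, c, f, g, i}  B3 = {b, c, e, f, i}  B4 = {a, c, f, g, i}  B5 = {c, d, e, f, i}
Tree: B1–B2, B2–B3, B2–B4, B3–B5

The largest bag has 5 vertices, giving width 4; this decomposition certifies tw(G) ≤ 4. Conversely, {b, f, g, h, i} is a clique of size 5, and the vertices of any clique must share a bag in every tree decomposition; so some bag has ≥ 5 vertices and tw(G) ≥ 4. Hence tw(G) = 4 exactly.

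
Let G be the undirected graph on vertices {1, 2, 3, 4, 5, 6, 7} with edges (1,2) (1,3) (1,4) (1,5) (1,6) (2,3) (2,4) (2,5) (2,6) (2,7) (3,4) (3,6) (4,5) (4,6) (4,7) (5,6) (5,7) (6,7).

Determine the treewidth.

A width-4 tree decomposition is:
Bags: B1 = {1, 2, 3, 4, 6}  B2 = {1, 2, 4, 5, 6}  B3 = {2, 4, 5, 6, 7}
Tree: B1–B2, B2–B3
The largest bag has 5 vertices, giving width 4; this decomposition certifies tw(G) ≤ 4. For the lower bound, the 5 vertices {1, 2, 3, 4, 6} are pairwise adjacent, and any tree decomposition puts a clique entirely inside one bag — forcing width ≥ 4. Therefore the treewidth is 4.

4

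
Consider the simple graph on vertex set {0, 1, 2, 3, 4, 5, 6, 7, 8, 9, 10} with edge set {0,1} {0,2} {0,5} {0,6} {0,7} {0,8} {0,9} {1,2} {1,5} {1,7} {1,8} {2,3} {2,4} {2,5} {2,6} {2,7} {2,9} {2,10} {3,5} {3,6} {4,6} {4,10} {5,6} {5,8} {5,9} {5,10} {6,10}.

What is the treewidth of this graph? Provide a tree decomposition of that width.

Treewidth 3.
Bags: B1 = {0, 1, 2, 5}  B2 = {0, 2, 5, 6}  B3 = {2, 5, 6, 10}  B4 = {0, 2, 5, 9}  B5 = {2, 4, 6, 10}  B6 = {0, 1, 5, 8}  B7 = {2, 3, 5, 6}  B8 = {0, 1, 2, 7}
Tree: B1–B2, B2–B3, B2–B4, B3–B5, B1–B6, B2–B7, B1–B8

The largest bag has 4 vertices, giving width 3; this decomposition certifies tw(G) ≤ 3. For the lower bound, the 4 vertices {0, 1, 5, 8} are pairwise adjacent, and any tree decomposition puts a clique entirely inside one bag — forcing width ≥ 3. The upper and lower bounds meet at 3, so that is the treewidth.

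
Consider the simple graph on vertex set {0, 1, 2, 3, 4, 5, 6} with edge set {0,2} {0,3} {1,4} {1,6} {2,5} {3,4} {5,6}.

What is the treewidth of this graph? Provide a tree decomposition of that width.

Each bag holds 3 vertices, so the decomposition has width 2, which upper-bounds the treewidth. The edges 2–0–3–4–1–6–5–2 form a cycle, so G is not a tree and its treewidth is at least 2. Therefore the treewidth is 2.

Treewidth 2.
Bags: B1 = {0, 2, 3}  B2 = {2, 3, 4}  B3 = {1, 2, 4}  B4 = {1, 2, 6}  B5 = {2, 5, 6}
Tree: B1–B2, B2–B3, B3–B4, B4–B5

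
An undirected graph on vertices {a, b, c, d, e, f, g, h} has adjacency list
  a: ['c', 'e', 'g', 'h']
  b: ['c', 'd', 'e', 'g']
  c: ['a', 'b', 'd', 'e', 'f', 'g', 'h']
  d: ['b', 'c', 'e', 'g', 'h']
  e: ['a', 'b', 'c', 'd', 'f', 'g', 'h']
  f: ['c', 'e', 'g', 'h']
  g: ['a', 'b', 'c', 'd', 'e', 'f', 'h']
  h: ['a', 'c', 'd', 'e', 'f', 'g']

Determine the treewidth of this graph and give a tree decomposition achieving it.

Each bag holds 5 vertices, so the decomposition has width 4, which upper-bounds the treewidth. For the lower bound, the 5 vertices {c, d, e, g, h} are pairwise adjacent, and any tree decomposition puts a clique entirely inside one bag — forcing width ≥ 4. Therefore the treewidth is 4.

Treewidth 4.
One such decomposition:
Bags: B1 = {c, d, e, g, h}  B2 = {a, c, e, g, h}  B3 = {c, e, f, g, h}  B4 = {b, c, d, e, g}
Tree: B1–B2, B2–B3, B1–B4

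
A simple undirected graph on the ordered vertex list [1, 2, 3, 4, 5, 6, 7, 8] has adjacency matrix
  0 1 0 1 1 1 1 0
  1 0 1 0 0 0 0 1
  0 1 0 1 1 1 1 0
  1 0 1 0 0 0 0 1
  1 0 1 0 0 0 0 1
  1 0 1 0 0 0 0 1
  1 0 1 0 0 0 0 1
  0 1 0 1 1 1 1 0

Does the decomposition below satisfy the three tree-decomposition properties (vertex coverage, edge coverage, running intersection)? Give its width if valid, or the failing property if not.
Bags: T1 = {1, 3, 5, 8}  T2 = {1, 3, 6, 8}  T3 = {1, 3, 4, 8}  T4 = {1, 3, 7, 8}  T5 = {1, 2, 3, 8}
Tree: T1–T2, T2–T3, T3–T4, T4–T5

Yes; width 3.

Every vertex of G appears in some bag (union = {1, 2, 3, 4, 5, 6, 7, 8}); every edge is covered by a bag; and for each vertex v the set of bags containing v is connected in the bag tree. The decomposition is therefore valid. The largest bag has 4 vertices, so the width is 3.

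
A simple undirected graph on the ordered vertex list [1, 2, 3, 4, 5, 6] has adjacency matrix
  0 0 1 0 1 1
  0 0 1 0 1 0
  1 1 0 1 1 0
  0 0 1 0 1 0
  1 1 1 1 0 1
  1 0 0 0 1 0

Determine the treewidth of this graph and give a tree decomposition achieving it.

Each bag holds 3 vertices, so the decomposition has width 2, which upper-bounds the treewidth. On the other hand G contains the 3-clique {1, 3, 5}. A clique must lie in a single bag of any decomposition, so no decomposition can have width below 2. The upper and lower bounds meet at 2, so that is the treewidth.

Treewidth 2.
One optimal decomposition is:
Bags: B1 = {1, 3, 5}  B2 = {1, 5, 6}  B3 = {2, 3, 5}  B4 = {3, 4, 5}
Tree: B1–B2, B1–B3, B1–B4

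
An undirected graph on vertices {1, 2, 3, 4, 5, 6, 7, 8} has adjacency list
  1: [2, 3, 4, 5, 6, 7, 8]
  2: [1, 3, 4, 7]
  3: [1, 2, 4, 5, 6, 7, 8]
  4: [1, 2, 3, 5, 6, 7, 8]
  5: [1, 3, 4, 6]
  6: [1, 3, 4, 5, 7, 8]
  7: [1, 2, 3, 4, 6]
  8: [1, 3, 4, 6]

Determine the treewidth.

4

A width-4 tree decomposition is:
Bags: B1 = {1, 3, 4, 6, 7}  B2 = {1, 2, 3, 4, 7}  B3 = {1, 3, 4, 6, 8}  B4 = {1, 3, 4, 5, 6}
Tree: B1–B2, B1–B3, B3–B4
Each bag holds 5 vertices, so the decomposition has width 4, which upper-bounds the treewidth. For the lower bound, the 5 vertices {1, 2, 3, 4, 7} are pairwise adjacent, and any tree decomposition puts a clique entirely inside one bag — forcing width ≥ 4. Hence tw(G) = 4 exactly.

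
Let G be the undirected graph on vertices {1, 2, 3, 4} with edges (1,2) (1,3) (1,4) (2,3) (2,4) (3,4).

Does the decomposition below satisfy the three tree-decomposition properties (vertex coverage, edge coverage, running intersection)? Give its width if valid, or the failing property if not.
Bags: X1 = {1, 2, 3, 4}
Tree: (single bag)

Vertex coverage: the bags together contain {1, 2, 3, 4}, the full vertex set. Edge coverage: each edge of G has both endpoints in at least one bag. Running intersection: for every vertex, the bags containing it form a connected subtree. All three properties hold, so this is a valid tree decomposition of width max|bag| − 1 = 3, and hence tw(G) ≤ 3.

Yes; width 3.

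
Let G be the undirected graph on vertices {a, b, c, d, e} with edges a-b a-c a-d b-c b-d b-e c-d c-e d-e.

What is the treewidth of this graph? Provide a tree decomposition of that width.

Every bag has size at most 4, so the width is 4 − 1 = 3 and tw(G) ≤ 3. Conversely, {b, c, d, e} is a clique of size 4, and the vertices of any clique must share a bag in every tree decomposition; so some bag has ≥ 4 vertices and tw(G) ≥ 3. Therefore the treewidth is 3.

Treewidth 3.
One such decomposition:
Bags: B1 = {b, c, d, e}  B2 = {a, b, c, d}
Tree: B1–B2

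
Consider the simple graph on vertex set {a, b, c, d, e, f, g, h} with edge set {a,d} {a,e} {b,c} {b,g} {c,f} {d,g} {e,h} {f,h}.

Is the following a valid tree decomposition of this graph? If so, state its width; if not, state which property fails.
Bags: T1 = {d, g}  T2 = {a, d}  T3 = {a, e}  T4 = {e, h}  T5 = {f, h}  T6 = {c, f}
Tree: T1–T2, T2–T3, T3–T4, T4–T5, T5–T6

No — vertex b appears in no bag.

A tree decomposition must satisfy three properties: every vertex lies in some bag; for every edge, both endpoints lie together in some bag; and for every vertex, the bags containing it form a connected subtree. Here vertex b appears in no bag, so the decomposition is invalid.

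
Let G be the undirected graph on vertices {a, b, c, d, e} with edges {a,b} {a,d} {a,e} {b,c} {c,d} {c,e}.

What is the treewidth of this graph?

2

A width-2 tree decomposition is:
Bags: B1 = {a, b, c}  B2 = {a, c, d}  B3 = {a, c, e}
Tree: B1–B2, B2–B3
The largest bag has 3 vertices, giving width 2; this decomposition certifies tw(G) ≤ 2. Since c–b–a–d–c is a cycle in G, G is not acyclic. Forests are exactly the graphs of treewidth ≤ 1, so tw(G) ≥ 2. Combining the bounds, tw(G) = 2.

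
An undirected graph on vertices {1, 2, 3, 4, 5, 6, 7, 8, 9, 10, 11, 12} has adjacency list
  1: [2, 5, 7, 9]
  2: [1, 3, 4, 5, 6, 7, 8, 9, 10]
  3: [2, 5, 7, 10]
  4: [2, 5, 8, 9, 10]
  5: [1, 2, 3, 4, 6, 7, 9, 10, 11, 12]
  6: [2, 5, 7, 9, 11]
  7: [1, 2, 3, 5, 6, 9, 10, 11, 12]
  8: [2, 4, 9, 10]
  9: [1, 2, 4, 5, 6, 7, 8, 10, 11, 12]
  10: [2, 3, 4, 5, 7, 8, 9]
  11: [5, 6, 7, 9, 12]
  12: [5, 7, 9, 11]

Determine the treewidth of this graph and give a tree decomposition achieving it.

Treewidth 4.
One such decomposition:
Bags: B1 = {2, 5, 7, 9, 10}  B2 = {2, 4, 5, 9, 10}  B3 = {2, 3, 5, 7, 10}  B4 = {2, 5, 6, 7, 9}  B5 = {2, 4, 8, 9, 10}  B6 = {1, 2, 5, 7, 9}  B7 = {5, 6, 7, 9, 11}  B8 = {5, 7, 9, 11, 12}
Tree: B1–B2, B1–B3, B1–B4, B2–B5, B1–B6, B4–B7, B7–B8

Every bag has size at most 5, so the width is 5 − 1 = 4 and tw(G) ≤ 4. On the other hand G contains the 5-clique {2, 4, 8, 9, 10}. A clique must lie in a single bag of any decomposition, so no decomposition can have width below 4. Hence tw(G) = 4 exactly.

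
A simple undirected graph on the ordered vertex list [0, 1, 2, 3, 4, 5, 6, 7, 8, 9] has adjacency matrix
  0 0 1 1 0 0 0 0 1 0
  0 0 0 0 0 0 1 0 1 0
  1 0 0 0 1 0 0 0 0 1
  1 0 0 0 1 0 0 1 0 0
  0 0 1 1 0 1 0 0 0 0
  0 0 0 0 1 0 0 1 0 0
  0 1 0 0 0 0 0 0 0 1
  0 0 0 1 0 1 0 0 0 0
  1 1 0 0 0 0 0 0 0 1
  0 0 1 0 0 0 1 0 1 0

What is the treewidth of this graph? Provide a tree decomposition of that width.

The largest bag has 3 vertices, giving width 2; this decomposition certifies tw(G) ≤ 2. For the lower bound, G contains the cycle 6–1–8–9–6, so G is not a forest; only forests have treewidth ≤ 1, hence tw(G) ≥ 2. The upper and lower bounds meet at 2, so that is the treewidth.

Treewidth 2.
Bags: B1 = {1, 6, 9}  B2 = {1, 8, 9}  B3 = {2, 8, 9}  B4 = {0, 2, 8}  B5 = {0, 2, 4}  B6 = {0, 3, 4}  B7 = {3, 4, 5}  B8 = {3, 5, 7}
Tree: B1–B2, B2–B3, B3–B4, B4–B5, B5–B6, B6–B7, B7–B8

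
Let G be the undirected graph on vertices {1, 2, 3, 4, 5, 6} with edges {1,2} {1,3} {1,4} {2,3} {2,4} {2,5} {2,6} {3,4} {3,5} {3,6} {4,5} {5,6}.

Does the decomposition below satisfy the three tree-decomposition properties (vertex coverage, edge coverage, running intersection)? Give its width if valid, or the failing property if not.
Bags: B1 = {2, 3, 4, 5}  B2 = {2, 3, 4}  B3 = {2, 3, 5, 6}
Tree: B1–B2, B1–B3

A tree decomposition must satisfy three properties: every vertex lies in some bag; for every edge, both endpoints lie together in some bag; and for every vertex, the bags containing it form a connected subtree. Here vertex 1 appears in no bag, so the decomposition is invalid.

No — vertex 1 appears in no bag.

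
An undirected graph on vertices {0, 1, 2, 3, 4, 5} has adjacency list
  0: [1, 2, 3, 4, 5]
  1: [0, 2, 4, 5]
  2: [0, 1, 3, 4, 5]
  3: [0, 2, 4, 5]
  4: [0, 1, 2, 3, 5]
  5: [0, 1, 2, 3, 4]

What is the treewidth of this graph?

4

A width-4 tree decomposition is:
Bags: B1 = {0, 2, 3, 4, 5}  B2 = {0, 1, 2, 4, 5}
Tree: B1–B2
The largest bag has 5 vertices, giving width 4; this decomposition certifies tw(G) ≤ 4. For the lower bound, the 5 vertices {0, 1, 2, 4, 5} are pairwise adjacent, and any tree decomposition puts a clique entirely inside one bag — forcing width ≥ 4. The upper and lower bounds meet at 4, so that is the treewidth.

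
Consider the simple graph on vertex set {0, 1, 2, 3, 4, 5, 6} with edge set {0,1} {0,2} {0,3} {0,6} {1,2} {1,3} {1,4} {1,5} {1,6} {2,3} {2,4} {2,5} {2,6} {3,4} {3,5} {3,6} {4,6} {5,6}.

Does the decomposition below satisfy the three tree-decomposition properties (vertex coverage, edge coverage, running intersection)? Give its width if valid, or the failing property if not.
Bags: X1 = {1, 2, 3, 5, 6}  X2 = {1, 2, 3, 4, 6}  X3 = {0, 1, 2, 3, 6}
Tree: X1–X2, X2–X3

Yes; width 4.

Every vertex of G appears in some bag (union = {0, 1, 2, 3, 4, 5, 6}); every edge is covered by a bag; and for each vertex v the set of bags containing v is connected in the bag tree. The decomposition is therefore valid. The largest bag has 5 vertices, so the width is 4.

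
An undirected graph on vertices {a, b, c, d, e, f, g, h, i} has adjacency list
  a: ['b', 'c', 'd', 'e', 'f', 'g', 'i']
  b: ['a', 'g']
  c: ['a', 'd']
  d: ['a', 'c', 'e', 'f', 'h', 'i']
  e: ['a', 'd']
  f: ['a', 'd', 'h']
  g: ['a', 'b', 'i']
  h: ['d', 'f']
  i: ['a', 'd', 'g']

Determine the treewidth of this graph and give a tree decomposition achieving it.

The largest bag has 3 vertices, giving width 2; this decomposition certifies tw(G) ≤ 2. Conversely, {d, f, h} is a clique of size 3, and the vertices of any clique must share a bag in every tree decomposition; so some bag has ≥ 3 vertices and tw(G) ≥ 2. Therefore the treewidth is 2.

Treewidth 2.
One optimal decomposition is:
Bags: B1 = {a, d, e}  B2 = {a, c, d}  B3 = {a, d, f}  B4 = {a, d, i}  B5 = {a, g, i}  B6 = {d, f, h}  B7 = {a, b, g}
Tree: B1–B2, B1–B3, B3–B4, B4–B5, B3–B6, B5–B7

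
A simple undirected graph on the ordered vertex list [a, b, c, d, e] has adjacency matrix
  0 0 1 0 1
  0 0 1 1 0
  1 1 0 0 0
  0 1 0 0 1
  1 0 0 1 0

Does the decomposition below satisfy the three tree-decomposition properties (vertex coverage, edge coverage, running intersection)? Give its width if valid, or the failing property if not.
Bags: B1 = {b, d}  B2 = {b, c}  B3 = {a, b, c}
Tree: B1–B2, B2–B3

A tree decomposition must satisfy three properties: every vertex lies in some bag; for every edge, both endpoints lie together in some bag; and for every vertex, the bags containing it form a connected subtree. Here vertex e appears in no bag, so the decomposition is invalid.

No — vertex e appears in no bag.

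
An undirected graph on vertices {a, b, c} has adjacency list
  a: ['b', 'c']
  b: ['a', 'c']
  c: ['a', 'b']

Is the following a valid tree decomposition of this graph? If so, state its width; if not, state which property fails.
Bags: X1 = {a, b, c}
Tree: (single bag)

Vertex coverage: the bags together contain {a, b, c}, the full vertex set. Edge coverage: each edge of G has both endpoints in at least one bag. Running intersection: for every vertex, the bags containing it form a connected subtree. All three properties hold, so this is a valid tree decomposition of width max|bag| − 1 = 2, and hence tw(G) ≤ 2.

Yes; width 2.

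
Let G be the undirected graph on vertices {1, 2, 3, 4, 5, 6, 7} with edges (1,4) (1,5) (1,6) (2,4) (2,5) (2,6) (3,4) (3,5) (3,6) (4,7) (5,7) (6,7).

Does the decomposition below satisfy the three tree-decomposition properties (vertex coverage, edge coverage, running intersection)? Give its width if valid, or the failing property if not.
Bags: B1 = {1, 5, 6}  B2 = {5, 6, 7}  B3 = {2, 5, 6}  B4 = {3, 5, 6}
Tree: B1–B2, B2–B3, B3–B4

No — vertex 4 appears in no bag.

A tree decomposition must satisfy three properties: every vertex lies in some bag; for every edge, both endpoints lie together in some bag; and for every vertex, the bags containing it form a connected subtree. Here vertex 4 appears in no bag, so the decomposition is invalid.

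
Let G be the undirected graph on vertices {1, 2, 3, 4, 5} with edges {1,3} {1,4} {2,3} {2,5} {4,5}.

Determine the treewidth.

A width-2 tree decomposition is:
Bags: B1 = {1, 2, 3}  B2 = {1, 2, 4}  B3 = {2, 4, 5}
Tree: B1–B2, B2–B3
Every bag has size at most 3, so the width is 3 − 1 = 2 and tw(G) ≤ 2. For the lower bound, G contains the cycle 2–3–1–4–5–2, so G is not a forest; only forests have treewidth ≤ 1, hence tw(G) ≥ 2. Combining the bounds, tw(G) = 2.

2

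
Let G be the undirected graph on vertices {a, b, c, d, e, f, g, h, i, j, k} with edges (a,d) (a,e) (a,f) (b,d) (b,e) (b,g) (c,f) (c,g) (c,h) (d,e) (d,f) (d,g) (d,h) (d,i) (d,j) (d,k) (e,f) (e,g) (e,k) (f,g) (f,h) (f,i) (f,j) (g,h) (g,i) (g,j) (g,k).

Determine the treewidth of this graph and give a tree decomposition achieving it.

Each bag holds 4 vertices, so the decomposition has width 3, which upper-bounds the treewidth. On the other hand G contains the 4-clique {d, f, g, j}. A clique must lie in a single bag of any decomposition, so no decomposition can have width below 3. The upper and lower bounds meet at 3, so that is the treewidth.

Treewidth 3.
One such decomposition:
Bags: B1 = {d, f, g, h}  B2 = {d, e, f, g}  B3 = {d, f, g, i}  B4 = {b, d, e, g}  B5 = {d, f, g, j}  B6 = {a, d, e, f}  B7 = {c, f, g, h}  B8 = {d, e, g, k}
Tree: B1–B2, B2–B3, B2–B4, B3–B5, B2–B6, B1–B7, B4–B8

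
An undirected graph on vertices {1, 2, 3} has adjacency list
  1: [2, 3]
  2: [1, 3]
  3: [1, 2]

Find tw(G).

2

A width-2 tree decomposition is:
Bags: B1 = {1, 2, 3}
Tree: (single bag)
With just one bag of size 3, the width is 3 − 1 = 2, so tw(G) ≤ 2. For the lower bound, the 3 vertices {1, 2, 3} are pairwise adjacent, and any tree decomposition puts a clique entirely inside one bag — forcing width ≥ 2. Therefore the treewidth is 2.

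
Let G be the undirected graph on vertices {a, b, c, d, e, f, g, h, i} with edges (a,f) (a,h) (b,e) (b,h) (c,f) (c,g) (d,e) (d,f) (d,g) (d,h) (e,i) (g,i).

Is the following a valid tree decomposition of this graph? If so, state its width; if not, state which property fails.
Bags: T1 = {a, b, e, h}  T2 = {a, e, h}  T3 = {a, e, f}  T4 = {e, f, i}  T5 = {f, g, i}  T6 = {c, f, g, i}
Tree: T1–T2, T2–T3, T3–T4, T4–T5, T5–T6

A tree decomposition must satisfy three properties: every vertex lies in some bag; for every edge, both endpoints lie together in some bag; and for every vertex, the bags containing it form a connected subtree. Here vertex d appears in no bag, so the decomposition is invalid.

No — vertex d appears in no bag.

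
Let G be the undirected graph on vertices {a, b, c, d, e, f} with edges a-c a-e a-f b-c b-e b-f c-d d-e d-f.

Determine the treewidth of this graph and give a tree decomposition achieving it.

Every bag has size at most 4, so the width is 4 − 1 = 3 and tw(G) ≤ 3. For the lower bound: the 4 vertex sets {c,d}, {b,f}, {a}, {e} are disjoint, each induces a connected subgraph, and every pair is joined by at least one edge of G. Contracting each set to a single vertex therefore yields K_{4} as a minor, and since treewidth is minor-monotone, tw(G) ≥ tw(K_{4}) = 3. Combining the bounds, tw(G) = 3.

Treewidth 3.
One optimal decomposition is:
Bags: B1 = {a, b, c, d}  B2 = {a, b, d, f}  B3 = {a, b, d, e}
Tree: B1–B2, B2–B3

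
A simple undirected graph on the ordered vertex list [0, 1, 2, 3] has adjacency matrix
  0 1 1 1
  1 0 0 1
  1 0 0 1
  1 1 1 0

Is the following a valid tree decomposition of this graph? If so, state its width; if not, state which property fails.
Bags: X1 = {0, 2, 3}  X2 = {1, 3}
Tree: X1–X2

No — edge (0,1) lies in no bag.

A tree decomposition must satisfy three properties: every vertex lies in some bag; for every edge, both endpoints lie together in some bag; and for every vertex, the bags containing it form a connected subtree. Here edge (0,1) lies in no bag, so the decomposition is invalid.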